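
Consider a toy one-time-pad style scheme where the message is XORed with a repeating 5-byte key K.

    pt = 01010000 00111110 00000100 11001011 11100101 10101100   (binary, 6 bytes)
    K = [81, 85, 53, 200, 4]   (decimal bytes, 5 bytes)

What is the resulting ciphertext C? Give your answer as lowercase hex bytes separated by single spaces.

The 5-byte key repeats, so the effective keystream is 51 55 35 c8 04 51.
byte 0: 01010000 ^ 01010001 = 00000001
byte 1: 00111110 ^ 01010101 = 01101011
byte 2: 00000100 ^ 00110101 = 00110001
byte 3: 11001011 ^ 11001000 = 00000011
byte 4: 11100101 ^ 00000100 = 11100001
byte 5: 10101100 ^ 01010001 = 11111101

01 6b 31 03 e1 fd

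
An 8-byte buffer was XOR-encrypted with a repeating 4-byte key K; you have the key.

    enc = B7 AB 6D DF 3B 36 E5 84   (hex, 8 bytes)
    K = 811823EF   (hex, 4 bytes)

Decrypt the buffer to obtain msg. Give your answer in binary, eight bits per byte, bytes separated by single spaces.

00110110 10110011 01001110 00110000 10111010 00101110 11000110 01101011

The 4-byte key repeats, so the effective keystream is 81 18 23 ef 81 18 23 ef.
byte 0: b7 ^ 81 = 36
byte 1: ab ^ 18 = b3
byte 2: 6d ^ 23 = 4e
byte 3: df ^ ef = 30
byte 4: 3b ^ 81 = ba
byte 5: 36 ^ 18 = 2e
byte 6: e5 ^ 23 = c6
byte 7: 84 ^ ef = 6b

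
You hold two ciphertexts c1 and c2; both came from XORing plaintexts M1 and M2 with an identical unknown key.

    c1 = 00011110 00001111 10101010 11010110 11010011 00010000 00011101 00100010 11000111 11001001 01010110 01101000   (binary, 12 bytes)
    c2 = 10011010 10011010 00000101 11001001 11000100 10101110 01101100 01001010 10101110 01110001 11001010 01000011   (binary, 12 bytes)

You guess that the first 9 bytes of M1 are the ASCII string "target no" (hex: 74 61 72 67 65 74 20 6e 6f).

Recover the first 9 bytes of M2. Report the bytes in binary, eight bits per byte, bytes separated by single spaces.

First, c1 ⊕ c2 = (M1 ⊕ K) ⊕ (M2 ⊕ K) = M1 ⊕ M2, so the key drops out. Then M2 = (M1 ⊕ M2) ⊕ M1 over the first 9 bytes.
byte 0: (1e ^ 9a) ^ 74 = 84 ^ 74 = f0
byte 1: (0f ^ 9a) ^ 61 = 95 ^ 61 = f4
byte 2: (aa ^ 05) ^ 72 = af ^ 72 = dd
byte 3: (d6 ^ c9) ^ 67 = 1f ^ 67 = 78
byte 4: (d3 ^ c4) ^ 65 = 17 ^ 65 = 72
byte 5: (10 ^ ae) ^ 74 = be ^ 74 = ca
byte 6: (1d ^ 6c) ^ 20 = 71 ^ 20 = 51
byte 7: (22 ^ 4a) ^ 6e = 68 ^ 6e = 06
byte 8: (c7 ^ ae) ^ 6f = 69 ^ 6f = 06

11110000 11110100 11011101 01111000 01110010 11001010 01010001 00000110 00000110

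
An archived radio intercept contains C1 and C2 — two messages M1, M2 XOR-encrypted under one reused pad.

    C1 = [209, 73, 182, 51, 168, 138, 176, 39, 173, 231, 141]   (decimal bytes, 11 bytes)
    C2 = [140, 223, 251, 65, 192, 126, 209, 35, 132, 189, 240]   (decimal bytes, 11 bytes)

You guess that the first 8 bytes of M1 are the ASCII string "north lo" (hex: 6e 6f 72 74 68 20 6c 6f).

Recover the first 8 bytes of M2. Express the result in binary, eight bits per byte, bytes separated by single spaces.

First, C1 ⊕ C2 = (M1 ⊕ K) ⊕ (M2 ⊕ K) = M1 ⊕ M2, so the key drops out. Then M2 = (M1 ⊕ M2) ⊕ M1 over the first 8 bytes.
byte 0: (d1 ^ 8c) ^ 6e = 5d ^ 6e = 33
byte 1: (49 ^ df) ^ 6f = 96 ^ 6f = f9
byte 2: (b6 ^ fb) ^ 72 = 4d ^ 72 = 3f
byte 3: (33 ^ 41) ^ 74 = 72 ^ 74 = 06
byte 4: (a8 ^ c0) ^ 68 = 68 ^ 68 = 00
byte 5: (8a ^ 7e) ^ 20 = f4 ^ 20 = d4
byte 6: (b0 ^ d1) ^ 6c = 61 ^ 6c = 0d
byte 7: (27 ^ 23) ^ 6f = 04 ^ 6f = 6b

00110011 11111001 00111111 00000110 00000000 11010100 00001101 01101011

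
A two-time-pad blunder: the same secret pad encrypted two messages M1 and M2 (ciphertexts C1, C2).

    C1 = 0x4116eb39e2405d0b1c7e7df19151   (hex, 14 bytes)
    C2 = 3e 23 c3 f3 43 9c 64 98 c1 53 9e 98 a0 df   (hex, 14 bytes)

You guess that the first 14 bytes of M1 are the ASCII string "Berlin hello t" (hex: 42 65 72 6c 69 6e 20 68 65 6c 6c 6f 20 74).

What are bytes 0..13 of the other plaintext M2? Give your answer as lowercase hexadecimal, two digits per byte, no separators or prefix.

3d505aa6c8b219fbb8418f0611fa

First, C1 ⊕ C2 = (M1 ⊕ K) ⊕ (M2 ⊕ K) = M1 ⊕ M2, so the key drops out. Then M2 = (M1 ⊕ M2) ⊕ M1 over the first 14 bytes.
byte 0: (41 xor 3e) xor 42 = 7f xor 42 = 3d
byte 1: (16 xor 23) xor 65 = 35 xor 65 = 50
byte 2: (eb xor c3) xor 72 = 28 xor 72 = 5a
byte 3: (39 xor f3) xor 6c = ca xor 6c = a6
byte 4: (e2 xor 43) xor 69 = a1 xor 69 = c8
byte 5: (40 xor 9c) xor 6e = dc xor 6e = b2
byte 6: (5d xor 64) xor 20 = 39 xor 20 = 19
byte 7: (0b xor 98) xor 68 = 93 xor 68 = fb
byte 8: (1c xor c1) xor 65 = dd xor 65 = b8
byte 9: (7e xor 53) xor 6c = 2d xor 6c = 41
byte 10: (7d xor 9e) xor 6c = e3 xor 6c = 8f
byte 11: (f1 xor 98) xor 6f = 69 xor 6f = 06
byte 12: (91 xor a0) xor 20 = 31 xor 20 = 11
byte 13: (51 xor df) xor 74 = 8e xor 74 = fa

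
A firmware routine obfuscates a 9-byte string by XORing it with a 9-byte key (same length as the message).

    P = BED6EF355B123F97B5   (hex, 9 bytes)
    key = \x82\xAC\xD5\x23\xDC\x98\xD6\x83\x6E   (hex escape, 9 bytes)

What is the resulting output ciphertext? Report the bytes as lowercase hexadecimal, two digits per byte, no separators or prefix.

3c7a3a16878ae914db

XOR is its own inverse, so applying the key byte-wise gives the result directly.
byte 0: be ^ 82 = 3c
byte 1: d6 ^ ac = 7a
byte 2: ef ^ d5 = 3a
byte 3: 35 ^ 23 = 16
byte 4: 5b ^ dc = 87
byte 5: 12 ^ 98 = 8a
byte 6: 3f ^ d6 = e9
byte 7: 97 ^ 83 = 14
byte 8: b5 ^ 6e = db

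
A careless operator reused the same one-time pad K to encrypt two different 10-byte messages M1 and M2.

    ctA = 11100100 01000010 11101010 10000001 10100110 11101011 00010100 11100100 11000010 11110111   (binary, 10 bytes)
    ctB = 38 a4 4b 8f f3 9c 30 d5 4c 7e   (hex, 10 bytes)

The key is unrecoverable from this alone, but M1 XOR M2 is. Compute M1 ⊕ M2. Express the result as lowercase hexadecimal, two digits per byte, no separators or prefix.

ctA ⊕ ctB = (M1 ⊕ K) ⊕ (M2 ⊕ K) = M1 ⊕ M2 — the shared key cancels under XOR.
e4 XOR 38 = dc
42 XOR a4 = e6
ea XOR 4b = a1
81 XOR 8f = 0e
a6 XOR f3 = 55
eb XOR 9c = 77
14 XOR 30 = 24
e4 XOR d5 = 31
c2 XOR 4c = 8e
f7 XOR 7e = 89

dce6a10e557724318e89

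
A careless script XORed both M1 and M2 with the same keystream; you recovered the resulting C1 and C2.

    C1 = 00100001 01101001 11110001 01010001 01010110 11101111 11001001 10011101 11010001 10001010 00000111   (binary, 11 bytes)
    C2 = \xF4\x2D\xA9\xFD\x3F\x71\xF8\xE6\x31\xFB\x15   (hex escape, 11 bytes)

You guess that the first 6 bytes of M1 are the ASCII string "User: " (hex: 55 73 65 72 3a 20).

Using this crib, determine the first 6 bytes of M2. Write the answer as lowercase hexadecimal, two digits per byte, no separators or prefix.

First, C1 ⊕ C2 = (M1 ⊕ K) ⊕ (M2 ⊕ K) = M1 ⊕ M2, so the key drops out. Then M2 = (M1 ⊕ M2) ⊕ M1 over the first 6 bytes.
byte 0: (21 xor f4) xor 55 = d5 xor 55 = 80
byte 1: (69 xor 2d) xor 73 = 44 xor 73 = 37
byte 2: (f1 xor a9) xor 65 = 58 xor 65 = 3d
byte 3: (51 xor fd) xor 72 = ac xor 72 = de
byte 4: (56 xor 3f) xor 3a = 69 xor 3a = 53
byte 5: (ef xor 71) xor 20 = 9e xor 20 = be

80373dde53be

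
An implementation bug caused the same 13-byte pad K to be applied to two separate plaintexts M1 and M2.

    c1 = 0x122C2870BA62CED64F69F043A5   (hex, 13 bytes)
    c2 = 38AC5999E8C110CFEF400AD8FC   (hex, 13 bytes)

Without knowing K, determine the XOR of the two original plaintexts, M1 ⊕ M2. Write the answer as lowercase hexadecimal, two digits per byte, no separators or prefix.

2a8071e952a3de19a029fa9b59

c1 ⊕ c2 = (M1 ⊕ K) ⊕ (M2 ⊕ K) = M1 ⊕ M2 — the shared key cancels under XOR.
12 XOR 38 = 2a
2c XOR ac = 80
28 XOR 59 = 71
70 XOR 99 = e9
ba XOR e8 = 52
62 XOR c1 = a3
ce XOR 10 = de
d6 XOR cf = 19
4f XOR ef = a0
69 XOR 40 = 29
f0 XOR 0a = fa
43 XOR d8 = 9b
a5 XOR fc = 59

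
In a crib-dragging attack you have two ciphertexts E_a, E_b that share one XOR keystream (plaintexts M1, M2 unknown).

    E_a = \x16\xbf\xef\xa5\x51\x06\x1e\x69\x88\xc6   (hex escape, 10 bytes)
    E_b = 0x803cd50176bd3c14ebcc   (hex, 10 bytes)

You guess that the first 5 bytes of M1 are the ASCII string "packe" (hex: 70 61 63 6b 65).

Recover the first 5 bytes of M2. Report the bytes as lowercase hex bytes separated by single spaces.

e6 e2 59 cf 42

First, E_a ⊕ E_b = (M1 ⊕ K) ⊕ (M2 ⊕ K) = M1 ⊕ M2, so the key drops out. Then M2 = (M1 ⊕ M2) ⊕ M1 over the first 5 bytes.
byte 0: (16 ⊕ 80) ⊕ 70 = 96 ⊕ 70 = e6
byte 1: (bf ⊕ 3c) ⊕ 61 = 83 ⊕ 61 = e2
byte 2: (ef ⊕ d5) ⊕ 63 = 3a ⊕ 63 = 59
byte 3: (a5 ⊕ 01) ⊕ 6b = a4 ⊕ 6b = cf
byte 4: (51 ⊕ 76) ⊕ 65 = 27 ⊕ 65 = 42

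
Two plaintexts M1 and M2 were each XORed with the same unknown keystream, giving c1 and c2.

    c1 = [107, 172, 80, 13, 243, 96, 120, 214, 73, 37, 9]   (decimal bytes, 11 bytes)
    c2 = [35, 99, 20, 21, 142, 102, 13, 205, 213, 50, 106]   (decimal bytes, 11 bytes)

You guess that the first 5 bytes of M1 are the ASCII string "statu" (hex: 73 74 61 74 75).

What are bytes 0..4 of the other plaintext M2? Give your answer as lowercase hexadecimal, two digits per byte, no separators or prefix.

3bbb256c08

First, c1 ⊕ c2 = (M1 ⊕ K) ⊕ (M2 ⊕ K) = M1 ⊕ M2, so the key drops out. Then M2 = (M1 ⊕ M2) ⊕ M1 over the first 5 bytes.
byte 0: (6b ⊕ 23) ⊕ 73 = 48 ⊕ 73 = 3b
byte 1: (ac ⊕ 63) ⊕ 74 = cf ⊕ 74 = bb
byte 2: (50 ⊕ 14) ⊕ 61 = 44 ⊕ 61 = 25
byte 3: (0d ⊕ 15) ⊕ 74 = 18 ⊕ 74 = 6c
byte 4: (f3 ⊕ 8e) ⊕ 75 = 7d ⊕ 75 = 08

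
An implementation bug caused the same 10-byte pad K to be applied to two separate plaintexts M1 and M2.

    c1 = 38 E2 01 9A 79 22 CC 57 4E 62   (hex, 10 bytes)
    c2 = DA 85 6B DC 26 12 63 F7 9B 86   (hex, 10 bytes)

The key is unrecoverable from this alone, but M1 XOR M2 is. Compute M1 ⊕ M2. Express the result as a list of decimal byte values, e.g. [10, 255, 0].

c1 ⊕ c2 = (M1 ⊕ K) ⊕ (M2 ⊕ K) = M1 ⊕ M2 — the shared key cancels under XOR.
38 xor da = e2
e2 xor 85 = 67
01 xor 6b = 6a
9a xor dc = 46
79 xor 26 = 5f
22 xor 12 = 30
cc xor 63 = af
57 xor f7 = a0
4e xor 9b = d5
62 xor 86 = e4

[226, 103, 106, 70, 95, 48, 175, 160, 213, 228]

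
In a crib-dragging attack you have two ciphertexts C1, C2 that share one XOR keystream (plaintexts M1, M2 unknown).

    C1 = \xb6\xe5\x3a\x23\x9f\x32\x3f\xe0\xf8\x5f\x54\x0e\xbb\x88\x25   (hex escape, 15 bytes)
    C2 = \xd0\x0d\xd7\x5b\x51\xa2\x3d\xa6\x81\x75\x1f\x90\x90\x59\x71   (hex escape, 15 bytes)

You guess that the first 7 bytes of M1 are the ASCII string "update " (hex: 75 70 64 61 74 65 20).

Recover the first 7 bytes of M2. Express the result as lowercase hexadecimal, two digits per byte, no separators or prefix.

13988919baf522

First, C1 ⊕ C2 = (M1 ⊕ K) ⊕ (M2 ⊕ K) = M1 ⊕ M2, so the key drops out. Then M2 = (M1 ⊕ M2) ⊕ M1 over the first 7 bytes.
byte 0: (b6 ⊕ d0) ⊕ 75 = 66 ⊕ 75 = 13
byte 1: (e5 ⊕ 0d) ⊕ 70 = e8 ⊕ 70 = 98
byte 2: (3a ⊕ d7) ⊕ 64 = ed ⊕ 64 = 89
byte 3: (23 ⊕ 5b) ⊕ 61 = 78 ⊕ 61 = 19
byte 4: (9f ⊕ 51) ⊕ 74 = ce ⊕ 74 = ba
byte 5: (32 ⊕ a2) ⊕ 65 = 90 ⊕ 65 = f5
byte 6: (3f ⊕ 3d) ⊕ 20 = 02 ⊕ 20 = 22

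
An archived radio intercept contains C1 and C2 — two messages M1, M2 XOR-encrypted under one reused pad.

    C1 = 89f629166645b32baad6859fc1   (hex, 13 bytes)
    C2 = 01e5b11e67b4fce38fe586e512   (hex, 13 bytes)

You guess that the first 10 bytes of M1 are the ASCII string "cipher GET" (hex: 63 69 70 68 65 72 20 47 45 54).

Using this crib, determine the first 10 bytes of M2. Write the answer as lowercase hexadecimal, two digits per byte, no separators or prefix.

First, C1 ⊕ C2 = (M1 ⊕ K) ⊕ (M2 ⊕ K) = M1 ⊕ M2, so the key drops out. Then M2 = (M1 ⊕ M2) ⊕ M1 over the first 10 bytes.
byte 0: (89 XOR 01) XOR 63 = 88 XOR 63 = eb
byte 1: (f6 XOR e5) XOR 69 = 13 XOR 69 = 7a
byte 2: (29 XOR b1) XOR 70 = 98 XOR 70 = e8
byte 3: (16 XOR 1e) XOR 68 = 08 XOR 68 = 60
byte 4: (66 XOR 67) XOR 65 = 01 XOR 65 = 64
byte 5: (45 XOR b4) XOR 72 = f1 XOR 72 = 83
byte 6: (b3 XOR fc) XOR 20 = 4f XOR 20 = 6f
byte 7: (2b XOR e3) XOR 47 = c8 XOR 47 = 8f
byte 8: (aa XOR 8f) XOR 45 = 25 XOR 45 = 60
byte 9: (d6 XOR e5) XOR 54 = 33 XOR 54 = 67

eb7ae86064836f8f6067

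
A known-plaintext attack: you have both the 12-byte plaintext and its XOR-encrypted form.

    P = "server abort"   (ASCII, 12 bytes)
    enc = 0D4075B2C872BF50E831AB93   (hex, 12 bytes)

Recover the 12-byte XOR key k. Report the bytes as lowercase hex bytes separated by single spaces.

7e 25 07 c4 ad 00 9f 31 8a 5e d9 e7

Since enc = P ⊕ k, XORing both sides with P gives k = P ⊕ enc.
byte 0: 73 ⊕ 0d = 7e
byte 1: 65 ⊕ 40 = 25
byte 2: 72 ⊕ 75 = 07
byte 3: 76 ⊕ b2 = c4
byte 4: 65 ⊕ c8 = ad
byte 5: 72 ⊕ 72 = 00
byte 6: 20 ⊕ bf = 9f
byte 7: 61 ⊕ 50 = 31
byte 8: 62 ⊕ e8 = 8a
byte 9: 6f ⊕ 31 = 5e
byte 10: 72 ⊕ ab = d9
byte 11: 74 ⊕ 93 = e7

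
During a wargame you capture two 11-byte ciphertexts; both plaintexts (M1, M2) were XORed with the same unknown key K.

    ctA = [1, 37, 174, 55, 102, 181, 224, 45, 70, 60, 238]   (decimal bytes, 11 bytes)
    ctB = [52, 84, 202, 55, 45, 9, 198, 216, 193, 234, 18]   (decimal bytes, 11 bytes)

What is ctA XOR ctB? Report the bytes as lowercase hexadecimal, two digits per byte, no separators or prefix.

ctA ⊕ ctB = (M1 ⊕ K) ⊕ (M2 ⊕ K) = M1 ⊕ M2 — the shared key cancels under XOR.
byte 0: 01 ⊕ 34 = 35
byte 1: 25 ⊕ 54 = 71
byte 2: ae ⊕ ca = 64
byte 3: 37 ⊕ 37 = 00
byte 4: 66 ⊕ 2d = 4b
byte 5: b5 ⊕ 09 = bc
byte 6: e0 ⊕ c6 = 26
byte 7: 2d ⊕ d8 = f5
byte 8: 46 ⊕ c1 = 87
byte 9: 3c ⊕ ea = d6
byte 10: ee ⊕ 12 = fc

357164004bbc26f587d6fc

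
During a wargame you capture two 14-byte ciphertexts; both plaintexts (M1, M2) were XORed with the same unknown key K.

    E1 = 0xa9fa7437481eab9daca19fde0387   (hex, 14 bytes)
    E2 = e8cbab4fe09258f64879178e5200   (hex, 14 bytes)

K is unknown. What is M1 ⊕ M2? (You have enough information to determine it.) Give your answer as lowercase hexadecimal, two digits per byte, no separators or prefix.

E1 ⊕ E2 = (M1 ⊕ K) ⊕ (M2 ⊕ K) = M1 ⊕ M2 — the shared key cancels under XOR.
byte 0: 10101001 xor 11101000 = 01000001
byte 1: 11111010 xor 11001011 = 00110001
byte 2: 01110100 xor 10101011 = 11011111
byte 3: 00110111 xor 01001111 = 01111000
byte 4: 01001000 xor 11100000 = 10101000
byte 5: 00011110 xor 10010010 = 10001100
byte 6: 10101011 xor 01011000 = 11110011
byte 7: 10011101 xor 11110110 = 01101011
byte 8: 10101100 xor 01001000 = 11100100
byte 9: 10100001 xor 01111001 = 11011000
byte 10: 10011111 xor 00010111 = 10001000
byte 11: 11011110 xor 10001110 = 01010000
byte 12: 00000011 xor 01010010 = 01010001
byte 13: 10000111 xor 00000000 = 10000111

4131df78a88cf36be4d888505187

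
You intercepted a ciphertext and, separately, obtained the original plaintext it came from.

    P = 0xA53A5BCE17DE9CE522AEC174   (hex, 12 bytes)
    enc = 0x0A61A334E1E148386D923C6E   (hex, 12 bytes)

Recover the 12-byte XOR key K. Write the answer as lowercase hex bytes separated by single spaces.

Since enc = P ⊕ K, XORing both sides with P gives K = P ⊕ enc.
a5 ⊕ 0a = af
3a ⊕ 61 = 5b
5b ⊕ a3 = f8
ce ⊕ 34 = fa
17 ⊕ e1 = f6
de ⊕ e1 = 3f
9c ⊕ 48 = d4
e5 ⊕ 38 = dd
22 ⊕ 6d = 4f
ae ⊕ 92 = 3c
c1 ⊕ 3c = fd
74 ⊕ 6e = 1a

af 5b f8 fa f6 3f d4 dd 4f 3c fd 1a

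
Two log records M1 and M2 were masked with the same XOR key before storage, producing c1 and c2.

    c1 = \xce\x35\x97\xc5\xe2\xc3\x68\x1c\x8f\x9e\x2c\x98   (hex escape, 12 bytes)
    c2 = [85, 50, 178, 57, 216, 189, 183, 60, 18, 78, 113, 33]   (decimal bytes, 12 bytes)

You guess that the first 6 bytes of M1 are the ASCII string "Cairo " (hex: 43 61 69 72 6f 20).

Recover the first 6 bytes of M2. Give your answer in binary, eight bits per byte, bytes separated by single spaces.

11011000 01100110 01001100 10001110 01010101 01011110

First, c1 ⊕ c2 = (M1 ⊕ K) ⊕ (M2 ⊕ K) = M1 ⊕ M2, so the key drops out. Then M2 = (M1 ⊕ M2) ⊕ M1 over the first 6 bytes.
byte 0: (ce xor 55) xor 43 = 9b xor 43 = d8
byte 1: (35 xor 32) xor 61 = 07 xor 61 = 66
byte 2: (97 xor b2) xor 69 = 25 xor 69 = 4c
byte 3: (c5 xor 39) xor 72 = fc xor 72 = 8e
byte 4: (e2 xor d8) xor 6f = 3a xor 6f = 55
byte 5: (c3 xor bd) xor 20 = 7e xor 20 = 5e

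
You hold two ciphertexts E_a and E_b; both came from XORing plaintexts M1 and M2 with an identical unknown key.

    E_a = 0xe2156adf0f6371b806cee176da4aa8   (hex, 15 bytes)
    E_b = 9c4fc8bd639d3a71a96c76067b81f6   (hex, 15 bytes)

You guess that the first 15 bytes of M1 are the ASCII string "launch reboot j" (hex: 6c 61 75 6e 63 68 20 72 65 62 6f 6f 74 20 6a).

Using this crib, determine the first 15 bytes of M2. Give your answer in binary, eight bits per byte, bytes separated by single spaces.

First, E_a ⊕ E_b = (M1 ⊕ K) ⊕ (M2 ⊕ K) = M1 ⊕ M2, so the key drops out. Then M2 = (M1 ⊕ M2) ⊕ M1 over the first 15 bytes.
byte 0: (e2 XOR 9c) XOR 6c = 7e XOR 6c = 12
byte 1: (15 XOR 4f) XOR 61 = 5a XOR 61 = 3b
byte 2: (6a XOR c8) XOR 75 = a2 XOR 75 = d7
byte 3: (df XOR bd) XOR 6e = 62 XOR 6e = 0c
byte 4: (0f XOR 63) XOR 63 = 6c XOR 63 = 0f
byte 5: (63 XOR 9d) XOR 68 = fe XOR 68 = 96
byte 6: (71 XOR 3a) XOR 20 = 4b XOR 20 = 6b
byte 7: (b8 XOR 71) XOR 72 = c9 XOR 72 = bb
byte 8: (06 XOR a9) XOR 65 = af XOR 65 = ca
byte 9: (ce XOR 6c) XOR 62 = a2 XOR 62 = c0
byte 10: (e1 XOR 76) XOR 6f = 97 XOR 6f = f8
byte 11: (76 XOR 06) XOR 6f = 70 XOR 6f = 1f
byte 12: (da XOR 7b) XOR 74 = a1 XOR 74 = d5
byte 13: (4a XOR 81) XOR 20 = cb XOR 20 = eb
byte 14: (a8 XOR f6) XOR 6a = 5e XOR 6a = 34

00010010 00111011 11010111 00001100 00001111 10010110 01101011 10111011 11001010 11000000 11111000 00011111 11010101 11101011 00110100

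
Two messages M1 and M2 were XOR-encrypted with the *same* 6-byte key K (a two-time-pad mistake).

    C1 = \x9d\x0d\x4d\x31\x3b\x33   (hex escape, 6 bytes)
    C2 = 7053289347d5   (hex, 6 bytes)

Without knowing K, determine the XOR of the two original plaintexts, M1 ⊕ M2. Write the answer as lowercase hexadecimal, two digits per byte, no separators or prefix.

ed5e65a27ce6

C1 ⊕ C2 = (M1 ⊕ K) ⊕ (M2 ⊕ K) = M1 ⊕ M2 — the shared key cancels under XOR.
9d XOR 70 = ed
0d XOR 53 = 5e
4d XOR 28 = 65
31 XOR 93 = a2
3b XOR 47 = 7c
33 XOR d5 = e6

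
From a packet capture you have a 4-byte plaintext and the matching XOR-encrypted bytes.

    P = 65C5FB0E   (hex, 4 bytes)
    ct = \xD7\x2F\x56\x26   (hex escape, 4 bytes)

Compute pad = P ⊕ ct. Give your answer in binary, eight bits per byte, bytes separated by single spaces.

Since ct = P ⊕ pad, XORing both sides with P gives pad = P ⊕ ct.
65 xor d7 = b2
c5 xor 2f = ea
fb xor 56 = ad
0e xor 26 = 28

10110010 11101010 10101101 00101000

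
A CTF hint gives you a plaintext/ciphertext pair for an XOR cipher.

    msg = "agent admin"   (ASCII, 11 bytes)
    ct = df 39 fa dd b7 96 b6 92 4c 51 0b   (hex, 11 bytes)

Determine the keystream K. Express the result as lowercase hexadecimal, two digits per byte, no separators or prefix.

Since ct = msg ⊕ K, XORing both sides with msg gives K = msg ⊕ ct.
61 ⊕ df = be
67 ⊕ 39 = 5e
65 ⊕ fa = 9f
6e ⊕ dd = b3
74 ⊕ b7 = c3
20 ⊕ 96 = b6
61 ⊕ b6 = d7
64 ⊕ 92 = f6
6d ⊕ 4c = 21
69 ⊕ 51 = 38
6e ⊕ 0b = 65

be5e9fb3c3b6d7f6213865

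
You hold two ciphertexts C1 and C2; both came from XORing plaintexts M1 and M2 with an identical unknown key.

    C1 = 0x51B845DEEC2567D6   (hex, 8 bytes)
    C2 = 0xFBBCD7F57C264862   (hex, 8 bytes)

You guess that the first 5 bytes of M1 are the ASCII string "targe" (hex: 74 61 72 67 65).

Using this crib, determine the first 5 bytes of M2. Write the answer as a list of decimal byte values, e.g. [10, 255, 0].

[222, 101, 224, 76, 245]

First, C1 ⊕ C2 = (M1 ⊕ K) ⊕ (M2 ⊕ K) = M1 ⊕ M2, so the key drops out. Then M2 = (M1 ⊕ M2) ⊕ M1 over the first 5 bytes.
byte 0: (51 ^ fb) ^ 74 = aa ^ 74 = de
byte 1: (b8 ^ bc) ^ 61 = 04 ^ 61 = 65
byte 2: (45 ^ d7) ^ 72 = 92 ^ 72 = e0
byte 3: (de ^ f5) ^ 67 = 2b ^ 67 = 4c
byte 4: (ec ^ 7c) ^ 65 = 90 ^ 65 = f5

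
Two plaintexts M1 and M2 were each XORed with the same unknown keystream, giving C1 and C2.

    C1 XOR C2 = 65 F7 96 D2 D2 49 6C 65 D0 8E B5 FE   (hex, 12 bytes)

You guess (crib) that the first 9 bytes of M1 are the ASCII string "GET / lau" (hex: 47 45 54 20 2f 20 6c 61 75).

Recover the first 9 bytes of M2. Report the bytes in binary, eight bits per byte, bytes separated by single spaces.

00100010 10110010 11000010 11110010 11111101 01101001 00000000 00000100 10100101

Since C1 ⊕ C2 = M1 ⊕ M2, XORing with the guessed M1 bytes yields the corresponding M2 bytes: M2 = (C1 ⊕ C2) ⊕ M1.
65 ^ 47 = 22
f7 ^ 45 = b2
96 ^ 54 = c2
d2 ^ 20 = f2
d2 ^ 2f = fd
49 ^ 20 = 69
6c ^ 6c = 00
65 ^ 61 = 04
d0 ^ 75 = a5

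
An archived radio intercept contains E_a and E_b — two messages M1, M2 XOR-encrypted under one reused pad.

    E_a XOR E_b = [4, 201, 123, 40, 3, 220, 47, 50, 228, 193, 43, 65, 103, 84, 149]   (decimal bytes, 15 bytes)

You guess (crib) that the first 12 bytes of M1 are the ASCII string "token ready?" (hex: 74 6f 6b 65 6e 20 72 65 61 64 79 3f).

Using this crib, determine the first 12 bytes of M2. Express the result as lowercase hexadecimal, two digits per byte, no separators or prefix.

Since E_a ⊕ E_b = M1 ⊕ M2, XORing with the guessed M1 bytes yields the corresponding M2 bytes: M2 = (E_a ⊕ E_b) ⊕ M1.
00000100 XOR 01110100 = 01110000
11001001 XOR 01101111 = 10100110
01111011 XOR 01101011 = 00010000
00101000 XOR 01100101 = 01001101
00000011 XOR 01101110 = 01101101
11011100 XOR 00100000 = 11111100
00101111 XOR 01110010 = 01011101
00110010 XOR 01100101 = 01010111
11100100 XOR 01100001 = 10000101
11000001 XOR 01100100 = 10100101
00101011 XOR 01111001 = 01010010
01000001 XOR 00111111 = 01111110

70a6104d6dfc5d5785a5527e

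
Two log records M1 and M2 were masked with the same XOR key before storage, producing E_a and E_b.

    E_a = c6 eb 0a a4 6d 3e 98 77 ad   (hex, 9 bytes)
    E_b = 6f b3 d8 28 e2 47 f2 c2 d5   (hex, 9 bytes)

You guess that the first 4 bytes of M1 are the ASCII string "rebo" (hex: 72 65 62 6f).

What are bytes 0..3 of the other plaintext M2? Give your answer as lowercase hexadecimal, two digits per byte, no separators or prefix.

First, E_a ⊕ E_b = (M1 ⊕ K) ⊕ (M2 ⊕ K) = M1 ⊕ M2, so the key drops out. Then M2 = (M1 ⊕ M2) ⊕ M1 over the first 4 bytes.
byte 0: (c6 ^ 6f) ^ 72 = a9 ^ 72 = db
byte 1: (eb ^ b3) ^ 65 = 58 ^ 65 = 3d
byte 2: (0a ^ d8) ^ 62 = d2 ^ 62 = b0
byte 3: (a4 ^ 28) ^ 6f = 8c ^ 6f = e3

db3db0e3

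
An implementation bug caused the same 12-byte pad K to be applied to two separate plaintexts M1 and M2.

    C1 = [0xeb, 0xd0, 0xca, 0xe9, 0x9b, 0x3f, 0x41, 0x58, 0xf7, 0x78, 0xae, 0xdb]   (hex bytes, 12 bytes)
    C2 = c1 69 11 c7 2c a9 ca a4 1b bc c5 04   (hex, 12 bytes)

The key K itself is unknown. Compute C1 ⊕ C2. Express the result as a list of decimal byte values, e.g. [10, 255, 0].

[42, 185, 219, 46, 183, 150, 139, 252, 236, 196, 107, 223]

C1 ⊕ C2 = (M1 ⊕ K) ⊕ (M2 ⊕ K) = M1 ⊕ M2 — the shared key cancels under XOR.
eb xor c1 = 2a
d0 xor 69 = b9
ca xor 11 = db
e9 xor c7 = 2e
9b xor 2c = b7
3f xor a9 = 96
41 xor ca = 8b
58 xor a4 = fc
f7 xor 1b = ec
78 xor bc = c4
ae xor c5 = 6b
db xor 04 = df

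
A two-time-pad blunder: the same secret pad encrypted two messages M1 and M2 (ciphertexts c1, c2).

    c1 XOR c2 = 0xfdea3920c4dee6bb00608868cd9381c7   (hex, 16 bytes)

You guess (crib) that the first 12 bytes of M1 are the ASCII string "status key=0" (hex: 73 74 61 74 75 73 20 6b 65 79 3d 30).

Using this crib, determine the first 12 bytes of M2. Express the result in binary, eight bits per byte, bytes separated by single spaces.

Since c1 ⊕ c2 = M1 ⊕ M2, XORing with the guessed M1 bytes yields the corresponding M2 bytes: M2 = (c1 ⊕ c2) ⊕ M1.
fd ^ 73 = 8e
ea ^ 74 = 9e
39 ^ 61 = 58
20 ^ 74 = 54
c4 ^ 75 = b1
de ^ 73 = ad
e6 ^ 20 = c6
bb ^ 6b = d0
00 ^ 65 = 65
60 ^ 79 = 19
88 ^ 3d = b5
68 ^ 30 = 58

10001110 10011110 01011000 01010100 10110001 10101101 11000110 11010000 01100101 00011001 10110101 01011000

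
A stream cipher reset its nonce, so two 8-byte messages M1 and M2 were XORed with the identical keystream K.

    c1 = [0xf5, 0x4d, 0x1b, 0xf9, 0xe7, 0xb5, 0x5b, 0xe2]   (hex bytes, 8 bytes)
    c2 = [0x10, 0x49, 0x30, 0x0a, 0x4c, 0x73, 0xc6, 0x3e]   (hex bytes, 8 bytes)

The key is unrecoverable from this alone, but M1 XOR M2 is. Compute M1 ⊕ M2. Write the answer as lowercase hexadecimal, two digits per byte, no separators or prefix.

e5042bf3abc69ddc

c1 ⊕ c2 = (M1 ⊕ K) ⊕ (M2 ⊕ K) = M1 ⊕ M2 — the shared key cancels under XOR.
f5 XOR 10 = e5
4d XOR 49 = 04
1b XOR 30 = 2b
f9 XOR 0a = f3
e7 XOR 4c = ab
b5 XOR 73 = c6
5b XOR c6 = 9d
e2 XOR 3e = dc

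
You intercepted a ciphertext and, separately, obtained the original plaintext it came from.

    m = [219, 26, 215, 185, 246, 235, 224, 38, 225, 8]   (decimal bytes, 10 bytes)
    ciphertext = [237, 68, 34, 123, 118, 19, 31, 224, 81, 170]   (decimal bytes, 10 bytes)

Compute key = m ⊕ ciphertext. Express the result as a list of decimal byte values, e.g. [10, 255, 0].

Since ciphertext = m ⊕ key, XORing both sides with m gives key = m ⊕ ciphertext.
db XOR ed = 36
1a XOR 44 = 5e
d7 XOR 22 = f5
b9 XOR 7b = c2
f6 XOR 76 = 80
eb XOR 13 = f8
e0 XOR 1f = ff
26 XOR e0 = c6
e1 XOR 51 = b0
08 XOR aa = a2

[54, 94, 245, 194, 128, 248, 255, 198, 176, 162]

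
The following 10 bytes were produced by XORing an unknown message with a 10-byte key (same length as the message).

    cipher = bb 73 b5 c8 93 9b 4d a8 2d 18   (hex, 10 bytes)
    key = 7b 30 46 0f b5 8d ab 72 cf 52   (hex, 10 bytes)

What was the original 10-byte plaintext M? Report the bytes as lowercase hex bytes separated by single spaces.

c0 43 f3 c7 26 16 e6 da e2 4a

XOR is its own inverse, so applying the key byte-wise gives the result directly.
byte 0: bb ⊕ 7b = c0
byte 1: 73 ⊕ 30 = 43
byte 2: b5 ⊕ 46 = f3
byte 3: c8 ⊕ 0f = c7
byte 4: 93 ⊕ b5 = 26
byte 5: 9b ⊕ 8d = 16
byte 6: 4d ⊕ ab = e6
byte 7: a8 ⊕ 72 = da
byte 8: 2d ⊕ cf = e2
byte 9: 18 ⊕ 52 = 4a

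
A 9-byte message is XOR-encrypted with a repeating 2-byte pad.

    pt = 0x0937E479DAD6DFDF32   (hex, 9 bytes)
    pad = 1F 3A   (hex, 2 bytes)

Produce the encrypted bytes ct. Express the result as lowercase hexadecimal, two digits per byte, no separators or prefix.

The 2-byte key repeats, so the effective keystream is 1f 3a 1f 3a 1f 3a 1f 3a 1f.
byte 0: 09 ⊕ 1f = 16
byte 1: 37 ⊕ 3a = 0d
byte 2: e4 ⊕ 1f = fb
byte 3: 79 ⊕ 3a = 43
byte 4: da ⊕ 1f = c5
byte 5: d6 ⊕ 3a = ec
byte 6: df ⊕ 1f = c0
byte 7: df ⊕ 3a = e5
byte 8: 32 ⊕ 1f = 2d

160dfb43c5ecc0e52d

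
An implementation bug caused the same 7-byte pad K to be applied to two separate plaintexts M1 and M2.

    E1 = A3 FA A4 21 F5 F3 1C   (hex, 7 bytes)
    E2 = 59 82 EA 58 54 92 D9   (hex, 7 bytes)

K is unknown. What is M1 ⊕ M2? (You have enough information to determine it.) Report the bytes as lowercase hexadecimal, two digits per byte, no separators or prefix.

fa784e79a161c5

E1 ⊕ E2 = (M1 ⊕ K) ⊕ (M2 ⊕ K) = M1 ⊕ M2 — the shared key cancels under XOR.
a3 ^ 59 = fa
fa ^ 82 = 78
a4 ^ ea = 4e
21 ^ 58 = 79
f5 ^ 54 = a1
f3 ^ 92 = 61
1c ^ d9 = c5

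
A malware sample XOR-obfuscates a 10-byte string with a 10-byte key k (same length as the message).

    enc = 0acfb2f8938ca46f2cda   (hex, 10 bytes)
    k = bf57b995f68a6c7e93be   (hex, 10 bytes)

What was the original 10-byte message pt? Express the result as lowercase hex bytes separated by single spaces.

XOR is its own inverse, so applying the key byte-wise gives the result directly.
00001010 xor 10111111 = 10110101
11001111 xor 01010111 = 10011000
10110010 xor 10111001 = 00001011
11111000 xor 10010101 = 01101101
10010011 xor 11110110 = 01100101
10001100 xor 10001010 = 00000110
10100100 xor 01101100 = 11001000
01101111 xor 01111110 = 00010001
00101100 xor 10010011 = 10111111
11011010 xor 10111110 = 01100100

b5 98 0b 6d 65 06 c8 11 bf 64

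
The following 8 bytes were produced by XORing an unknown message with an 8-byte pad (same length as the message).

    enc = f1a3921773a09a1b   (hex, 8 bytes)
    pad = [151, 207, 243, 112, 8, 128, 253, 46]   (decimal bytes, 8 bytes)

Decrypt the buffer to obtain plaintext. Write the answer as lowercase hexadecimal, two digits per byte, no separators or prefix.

666c61677b206735

f1 xor 97 = 66
a3 xor cf = 6c
92 xor f3 = 61
17 xor 70 = 67
73 xor 08 = 7b
a0 xor 80 = 20
9a xor fd = 67
1b xor 2e = 35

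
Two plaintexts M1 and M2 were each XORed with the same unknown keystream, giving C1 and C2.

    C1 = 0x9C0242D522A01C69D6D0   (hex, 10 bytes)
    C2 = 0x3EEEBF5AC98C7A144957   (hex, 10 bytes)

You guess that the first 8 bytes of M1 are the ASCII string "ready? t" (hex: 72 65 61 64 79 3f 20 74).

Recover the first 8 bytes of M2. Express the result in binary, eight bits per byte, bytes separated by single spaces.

First, C1 ⊕ C2 = (M1 ⊕ K) ⊕ (M2 ⊕ K) = M1 ⊕ M2, so the key drops out. Then M2 = (M1 ⊕ M2) ⊕ M1 over the first 8 bytes.
byte 0: (9c XOR 3e) XOR 72 = a2 XOR 72 = d0
byte 1: (02 XOR ee) XOR 65 = ec XOR 65 = 89
byte 2: (42 XOR bf) XOR 61 = fd XOR 61 = 9c
byte 3: (d5 XOR 5a) XOR 64 = 8f XOR 64 = eb
byte 4: (22 XOR c9) XOR 79 = eb XOR 79 = 92
byte 5: (a0 XOR 8c) XOR 3f = 2c XOR 3f = 13
byte 6: (1c XOR 7a) XOR 20 = 66 XOR 20 = 46
byte 7: (69 XOR 14) XOR 74 = 7d XOR 74 = 09

11010000 10001001 10011100 11101011 10010010 00010011 01000110 00001001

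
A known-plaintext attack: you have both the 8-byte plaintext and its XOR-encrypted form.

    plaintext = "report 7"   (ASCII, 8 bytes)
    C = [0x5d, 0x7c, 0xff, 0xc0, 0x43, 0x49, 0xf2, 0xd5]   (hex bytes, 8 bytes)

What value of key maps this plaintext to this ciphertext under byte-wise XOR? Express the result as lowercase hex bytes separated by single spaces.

Since C = plaintext ⊕ key, XORing both sides with plaintext gives key = plaintext ⊕ C.
114 XOR  93 =  47
101 XOR 124 =  25
112 XOR 255 = 143
111 XOR 192 = 175
114 XOR  67 =  49
116 XOR  73 =  61
 32 XOR 242 = 210
 55 XOR 213 = 226

2f 19 8f af 31 3d d2 e2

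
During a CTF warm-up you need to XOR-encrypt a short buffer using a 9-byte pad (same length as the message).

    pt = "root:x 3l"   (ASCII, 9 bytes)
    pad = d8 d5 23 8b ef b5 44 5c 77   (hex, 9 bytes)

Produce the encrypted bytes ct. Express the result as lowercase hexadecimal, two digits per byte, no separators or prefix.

XOR is its own inverse, so applying the key byte-wise gives the result directly.
byte 0: 72 ^ d8 = aa
byte 1: 6f ^ d5 = ba
byte 2: 6f ^ 23 = 4c
byte 3: 74 ^ 8b = ff
byte 4: 3a ^ ef = d5
byte 5: 78 ^ b5 = cd
byte 6: 20 ^ 44 = 64
byte 7: 33 ^ 5c = 6f
byte 8: 6c ^ 77 = 1b

aaba4cffd5cd646f1b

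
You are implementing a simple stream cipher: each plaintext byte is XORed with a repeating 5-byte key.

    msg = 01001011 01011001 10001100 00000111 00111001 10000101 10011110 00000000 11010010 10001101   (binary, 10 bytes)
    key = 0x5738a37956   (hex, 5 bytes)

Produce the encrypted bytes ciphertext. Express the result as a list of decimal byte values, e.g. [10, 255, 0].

The 5-byte key repeats, so the effective keystream is 57 38 a3 79 56 57 38 a3 79 56.
byte 0: 4b XOR 57 = 1c
byte 1: 59 XOR 38 = 61
byte 2: 8c XOR a3 = 2f
byte 3: 07 XOR 79 = 7e
byte 4: 39 XOR 56 = 6f
byte 5: 85 XOR 57 = d2
byte 6: 9e XOR 38 = a6
byte 7: 00 XOR a3 = a3
byte 8: d2 XOR 79 = ab
byte 9: 8d XOR 56 = db

[28, 97, 47, 126, 111, 210, 166, 163, 171, 219]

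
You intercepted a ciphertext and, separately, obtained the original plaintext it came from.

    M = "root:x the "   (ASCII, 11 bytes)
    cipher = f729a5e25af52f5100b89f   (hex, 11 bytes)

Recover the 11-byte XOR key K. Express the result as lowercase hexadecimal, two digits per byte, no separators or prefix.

Since cipher = M ⊕ K, XORing both sides with M gives K = M ⊕ cipher.
72 xor f7 = 85
6f xor 29 = 46
6f xor a5 = ca
74 xor e2 = 96
3a xor 5a = 60
78 xor f5 = 8d
20 xor 2f = 0f
74 xor 51 = 25
68 xor 00 = 68
65 xor b8 = dd
20 xor 9f = bf

8546ca96608d0f2568ddbf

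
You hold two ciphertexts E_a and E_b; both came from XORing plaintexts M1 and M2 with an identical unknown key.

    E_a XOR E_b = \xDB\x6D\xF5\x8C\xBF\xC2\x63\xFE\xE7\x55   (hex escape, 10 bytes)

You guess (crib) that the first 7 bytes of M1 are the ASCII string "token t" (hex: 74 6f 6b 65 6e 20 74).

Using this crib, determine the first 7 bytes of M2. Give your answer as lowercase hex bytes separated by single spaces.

Since E_a ⊕ E_b = M1 ⊕ M2, XORing with the guessed M1 bytes yields the corresponding M2 bytes: M2 = (E_a ⊕ E_b) ⊕ M1.
byte 0: db ⊕ 74 = af
byte 1: 6d ⊕ 6f = 02
byte 2: f5 ⊕ 6b = 9e
byte 3: 8c ⊕ 65 = e9
byte 4: bf ⊕ 6e = d1
byte 5: c2 ⊕ 20 = e2
byte 6: 63 ⊕ 74 = 17

af 02 9e e9 d1 e2 17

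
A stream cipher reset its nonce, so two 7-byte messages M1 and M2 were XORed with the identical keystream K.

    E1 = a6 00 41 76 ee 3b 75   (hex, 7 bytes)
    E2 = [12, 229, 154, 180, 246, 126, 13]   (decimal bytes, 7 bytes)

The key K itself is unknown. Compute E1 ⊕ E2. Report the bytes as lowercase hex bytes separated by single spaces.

E1 ⊕ E2 = (M1 ⊕ K) ⊕ (M2 ⊕ K) = M1 ⊕ M2 — the shared key cancels under XOR.
10100110 ^ 00001100 = 10101010
00000000 ^ 11100101 = 11100101
01000001 ^ 10011010 = 11011011
01110110 ^ 10110100 = 11000010
11101110 ^ 11110110 = 00011000
00111011 ^ 01111110 = 01000101
01110101 ^ 00001101 = 01111000

aa e5 db c2 18 45 78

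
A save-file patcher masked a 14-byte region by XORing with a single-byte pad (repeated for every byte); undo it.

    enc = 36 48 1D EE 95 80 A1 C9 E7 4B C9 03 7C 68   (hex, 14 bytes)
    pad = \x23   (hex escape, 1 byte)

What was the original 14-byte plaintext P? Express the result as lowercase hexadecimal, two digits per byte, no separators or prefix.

156b3ecdb6a382eac468ea205f4b

The 1-byte key repeats, so the effective keystream is 23 23 23 23 23 23 23 23 23 23 23 23 23 23.
byte 0: 36 XOR 23 = 15
byte 1: 48 XOR 23 = 6b
byte 2: 1d XOR 23 = 3e
byte 3: ee XOR 23 = cd
byte 4: 95 XOR 23 = b6
byte 5: 80 XOR 23 = a3
byte 6: a1 XOR 23 = 82
byte 7: c9 XOR 23 = ea
byte 8: e7 XOR 23 = c4
byte 9: 4b XOR 23 = 68
byte 10: c9 XOR 23 = ea
byte 11: 03 XOR 23 = 20
byte 12: 7c XOR 23 = 5f
byte 13: 68 XOR 23 = 4b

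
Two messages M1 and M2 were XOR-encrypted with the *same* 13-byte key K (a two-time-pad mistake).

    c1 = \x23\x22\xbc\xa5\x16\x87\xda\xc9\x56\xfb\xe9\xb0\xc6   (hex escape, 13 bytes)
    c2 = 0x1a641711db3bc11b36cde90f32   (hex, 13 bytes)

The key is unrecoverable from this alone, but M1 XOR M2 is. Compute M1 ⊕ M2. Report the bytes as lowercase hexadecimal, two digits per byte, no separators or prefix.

c1 ⊕ c2 = (M1 ⊕ K) ⊕ (M2 ⊕ K) = M1 ⊕ M2 — the shared key cancels under XOR.
23 xor 1a = 39
22 xor 64 = 46
bc xor 17 = ab
a5 xor 11 = b4
16 xor db = cd
87 xor 3b = bc
da xor c1 = 1b
c9 xor 1b = d2
56 xor 36 = 60
fb xor cd = 36
e9 xor e9 = 00
b0 xor 0f = bf
c6 xor 32 = f4

3946abb4cdbc1bd2603600bff4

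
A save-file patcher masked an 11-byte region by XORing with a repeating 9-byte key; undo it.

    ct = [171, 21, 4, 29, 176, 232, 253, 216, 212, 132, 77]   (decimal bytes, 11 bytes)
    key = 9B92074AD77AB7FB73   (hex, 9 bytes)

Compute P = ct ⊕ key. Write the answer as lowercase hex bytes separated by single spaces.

30 87 03 57 67 92 4a 23 a7 1f df

The 9-byte key repeats, so the effective keystream is 9b 92 07 4a d7 7a b7 fb 73 9b 92.
byte 0: 10101011 XOR 10011011 = 00110000
byte 1: 00010101 XOR 10010010 = 10000111
byte 2: 00000100 XOR 00000111 = 00000011
byte 3: 00011101 XOR 01001010 = 01010111
byte 4: 10110000 XOR 11010111 = 01100111
byte 5: 11101000 XOR 01111010 = 10010010
byte 6: 11111101 XOR 10110111 = 01001010
byte 7: 11011000 XOR 11111011 = 00100011
byte 8: 11010100 XOR 01110011 = 10100111
byte 9: 10000100 XOR 10011011 = 00011111
byte 10: 01001101 XOR 10010010 = 11011111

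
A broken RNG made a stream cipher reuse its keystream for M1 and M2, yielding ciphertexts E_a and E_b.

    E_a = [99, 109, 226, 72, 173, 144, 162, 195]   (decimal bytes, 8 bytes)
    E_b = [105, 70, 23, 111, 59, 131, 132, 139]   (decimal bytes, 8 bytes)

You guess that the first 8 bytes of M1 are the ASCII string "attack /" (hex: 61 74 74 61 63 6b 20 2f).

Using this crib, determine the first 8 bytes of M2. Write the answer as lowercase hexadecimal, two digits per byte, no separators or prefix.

6b5f8146f5780667

First, E_a ⊕ E_b = (M1 ⊕ K) ⊕ (M2 ⊕ K) = M1 ⊕ M2, so the key drops out. Then M2 = (M1 ⊕ M2) ⊕ M1 over the first 8 bytes.
byte 0: (63 XOR 69) XOR 61 = 0a XOR 61 = 6b
byte 1: (6d XOR 46) XOR 74 = 2b XOR 74 = 5f
byte 2: (e2 XOR 17) XOR 74 = f5 XOR 74 = 81
byte 3: (48 XOR 6f) XOR 61 = 27 XOR 61 = 46
byte 4: (ad XOR 3b) XOR 63 = 96 XOR 63 = f5
byte 5: (90 XOR 83) XOR 6b = 13 XOR 6b = 78
byte 6: (a2 XOR 84) XOR 20 = 26 XOR 20 = 06
byte 7: (c3 XOR 8b) XOR 2f = 48 XOR 2f = 67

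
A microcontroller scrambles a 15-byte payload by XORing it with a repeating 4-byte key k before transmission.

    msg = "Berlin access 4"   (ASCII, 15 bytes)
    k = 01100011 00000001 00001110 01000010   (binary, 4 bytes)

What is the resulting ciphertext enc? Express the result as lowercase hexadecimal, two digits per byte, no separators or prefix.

21647c2e0a6f2e2300626b3110213a

The 4-byte key repeats, so the effective keystream is 63 01 0e 42 63 01 0e 42 63 01 0e 42 63 01 0e.
byte 0: 42 xor 63 = 21
byte 1: 65 xor 01 = 64
byte 2: 72 xor 0e = 7c
byte 3: 6c xor 42 = 2e
byte 4: 69 xor 63 = 0a
byte 5: 6e xor 01 = 6f
byte 6: 20 xor 0e = 2e
byte 7: 61 xor 42 = 23
byte 8: 63 xor 63 = 00
byte 9: 63 xor 01 = 62
byte 10: 65 xor 0e = 6b
byte 11: 73 xor 42 = 31
byte 12: 73 xor 63 = 10
byte 13: 20 xor 01 = 21
byte 14: 34 xor 0e = 3a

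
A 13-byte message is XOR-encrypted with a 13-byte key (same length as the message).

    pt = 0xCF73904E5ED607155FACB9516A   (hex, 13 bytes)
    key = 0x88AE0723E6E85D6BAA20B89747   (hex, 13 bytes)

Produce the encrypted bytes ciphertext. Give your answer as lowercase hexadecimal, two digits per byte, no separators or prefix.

47dd976db83e5a7ef58c01c62d

11001111 xor 10001000 = 01000111
01110011 xor 10101110 = 11011101
10010000 xor 00000111 = 10010111
01001110 xor 00100011 = 01101101
01011110 xor 11100110 = 10111000
11010110 xor 11101000 = 00111110
00000111 xor 01011101 = 01011010
00010101 xor 01101011 = 01111110
01011111 xor 10101010 = 11110101
10101100 xor 00100000 = 10001100
10111001 xor 10111000 = 00000001
01010001 xor 10010111 = 11000110
01101010 xor 01000111 = 00101101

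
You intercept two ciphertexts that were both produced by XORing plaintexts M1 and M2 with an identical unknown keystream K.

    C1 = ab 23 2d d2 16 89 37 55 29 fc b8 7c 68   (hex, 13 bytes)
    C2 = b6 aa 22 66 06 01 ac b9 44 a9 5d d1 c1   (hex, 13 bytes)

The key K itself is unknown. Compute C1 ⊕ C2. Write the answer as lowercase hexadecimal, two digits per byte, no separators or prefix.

C1 ⊕ C2 = (M1 ⊕ K) ⊕ (M2 ⊕ K) = M1 ⊕ M2 — the shared key cancels under XOR.
10101011 ⊕ 10110110 = 00011101
00100011 ⊕ 10101010 = 10001001
00101101 ⊕ 00100010 = 00001111
11010010 ⊕ 01100110 = 10110100
00010110 ⊕ 00000110 = 00010000
10001001 ⊕ 00000001 = 10001000
00110111 ⊕ 10101100 = 10011011
01010101 ⊕ 10111001 = 11101100
00101001 ⊕ 01000100 = 01101101
11111100 ⊕ 10101001 = 01010101
10111000 ⊕ 01011101 = 11100101
01111100 ⊕ 11010001 = 10101101
01101000 ⊕ 11000001 = 10101001

1d890fb410889bec6d55e5ada9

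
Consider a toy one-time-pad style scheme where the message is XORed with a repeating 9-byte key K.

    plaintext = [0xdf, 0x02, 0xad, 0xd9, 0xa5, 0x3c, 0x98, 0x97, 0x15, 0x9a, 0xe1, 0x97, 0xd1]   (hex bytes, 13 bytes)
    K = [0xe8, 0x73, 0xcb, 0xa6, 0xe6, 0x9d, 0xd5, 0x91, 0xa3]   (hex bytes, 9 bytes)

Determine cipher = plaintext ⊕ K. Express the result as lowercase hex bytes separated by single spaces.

37 71 66 7f 43 a1 4d 06 b6 72 92 5c 77

The 9-byte key repeats, so the effective keystream is e8 73 cb a6 e6 9d d5 91 a3 e8 73 cb a6.
byte 0: 11011111 xor 11101000 = 00110111
byte 1: 00000010 xor 01110011 = 01110001
byte 2: 10101101 xor 11001011 = 01100110
byte 3: 11011001 xor 10100110 = 01111111
byte 4: 10100101 xor 11100110 = 01000011
byte 5: 00111100 xor 10011101 = 10100001
byte 6: 10011000 xor 11010101 = 01001101
byte 7: 10010111 xor 10010001 = 00000110
byte 8: 00010101 xor 10100011 = 10110110
byte 9: 10011010 xor 11101000 = 01110010
byte 10: 11100001 xor 01110011 = 10010010
byte 11: 10010111 xor 11001011 = 01011100
byte 12: 11010001 xor 10100110 = 01110111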